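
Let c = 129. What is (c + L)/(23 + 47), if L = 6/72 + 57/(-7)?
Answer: 10159/5880 ≈ 1.7277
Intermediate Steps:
L = -677/84 (L = 6*(1/72) + 57*(-⅐) = 1/12 - 57/7 = -677/84 ≈ -8.0595)
(c + L)/(23 + 47) = (129 - 677/84)/(23 + 47) = (10159/84)/70 = (1/70)*(10159/84) = 10159/5880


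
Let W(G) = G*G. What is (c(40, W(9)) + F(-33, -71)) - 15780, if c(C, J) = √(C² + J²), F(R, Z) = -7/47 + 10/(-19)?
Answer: -14092143/893 + √8161 ≈ -15690.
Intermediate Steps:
W(G) = G²
F(R, Z) = -603/893 (F(R, Z) = -7*1/47 + 10*(-1/19) = -7/47 - 10/19 = -603/893)
(c(40, W(9)) + F(-33, -71)) - 15780 = (√(40² + (9²)²) - 603/893) - 15780 = (√(1600 + 81²) - 603/893) - 15780 = (√(1600 + 6561) - 603/893) - 15780 = (√8161 - 603/893) - 15780 = (-603/893 + √8161) - 15780 = -14092143/893 + √8161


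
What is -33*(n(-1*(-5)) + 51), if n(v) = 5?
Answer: -1848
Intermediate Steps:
-33*(n(-1*(-5)) + 51) = -33*(5 + 51) = -33*56 = -1848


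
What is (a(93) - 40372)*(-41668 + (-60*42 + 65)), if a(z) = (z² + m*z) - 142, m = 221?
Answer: 499119376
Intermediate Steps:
a(z) = -142 + z² + 221*z (a(z) = (z² + 221*z) - 142 = -142 + z² + 221*z)
(a(93) - 40372)*(-41668 + (-60*42 + 65)) = ((-142 + 93² + 221*93) - 40372)*(-41668 + (-60*42 + 65)) = ((-142 + 8649 + 20553) - 40372)*(-41668 + (-2520 + 65)) = (29060 - 40372)*(-41668 - 2455) = -11312*(-44123) = 499119376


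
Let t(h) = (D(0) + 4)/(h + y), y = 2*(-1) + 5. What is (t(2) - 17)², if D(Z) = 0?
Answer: 6561/25 ≈ 262.44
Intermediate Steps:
y = 3 (y = -2 + 5 = 3)
t(h) = 4/(3 + h) (t(h) = (0 + 4)/(h + 3) = 4/(3 + h))
(t(2) - 17)² = (4/(3 + 2) - 17)² = (4/5 - 17)² = (4*(⅕) - 17)² = (⅘ - 17)² = (-81/5)² = 6561/25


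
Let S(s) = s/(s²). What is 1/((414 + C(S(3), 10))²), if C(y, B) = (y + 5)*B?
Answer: 9/1965604 ≈ 4.5787e-6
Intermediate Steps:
S(s) = 1/s (S(s) = s/s² = 1/s)
C(y, B) = B*(5 + y) (C(y, B) = (5 + y)*B = B*(5 + y))
1/((414 + C(S(3), 10))²) = 1/((414 + 10*(5 + 1/3))²) = 1/((414 + 10*(5 + ⅓))²) = 1/((414 + 10*(16/3))²) = 1/((414 + 160/3)²) = 1/((1402/3)²) = 1/(1965604/9) = 9/1965604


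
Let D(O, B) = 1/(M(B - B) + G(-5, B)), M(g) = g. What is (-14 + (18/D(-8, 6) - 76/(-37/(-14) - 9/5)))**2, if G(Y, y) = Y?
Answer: 131239936/3481 ≈ 37702.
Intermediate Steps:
D(O, B) = -1/5 (D(O, B) = 1/((B - B) - 5) = 1/(0 - 5) = 1/(-5) = -1/5)
(-14 + (18/D(-8, 6) - 76/(-37/(-14) - 9/5)))**2 = (-14 + (18/(-1/5) - 76/(-37/(-14) - 9/5)))**2 = (-14 + (18*(-5) - 76/(-37*(-1/14) - 9*1/5)))**2 = (-14 + (-90 - 76/(37/14 - 9/5)))**2 = (-14 + (-90 - 76/59/70))**2 = (-14 + (-90 - 76*70/59))**2 = (-14 + (-90 - 5320/59))**2 = (-14 - 10630/59)**2 = (-11456/59)**2 = 131239936/3481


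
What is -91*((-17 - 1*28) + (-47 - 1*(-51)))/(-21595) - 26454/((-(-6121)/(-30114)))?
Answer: 2457618044767/18883285 ≈ 1.3015e+5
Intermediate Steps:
-91*((-17 - 1*28) + (-47 - 1*(-51)))/(-21595) - 26454/((-(-6121)/(-30114))) = -91*((-17 - 28) + (-47 + 51))*(-1/21595) - 26454/((-(-6121)*(-1)/30114)) = -91*(-45 + 4)*(-1/21595) - 26454/((-1*6121/30114)) = -91*(-41)*(-1/21595) - 26454/(-6121/30114) = 3731*(-1/21595) - 26454*(-30114/6121) = -533/3085 + 796635756/6121 = 2457618044767/18883285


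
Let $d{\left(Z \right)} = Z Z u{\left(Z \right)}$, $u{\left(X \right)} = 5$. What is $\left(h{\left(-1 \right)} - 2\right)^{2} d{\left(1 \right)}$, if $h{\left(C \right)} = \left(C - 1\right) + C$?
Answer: $125$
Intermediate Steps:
$h{\left(C \right)} = -1 + 2 C$ ($h{\left(C \right)} = \left(-1 + C\right) + C = -1 + 2 C$)
$d{\left(Z \right)} = 5 Z^{2}$ ($d{\left(Z \right)} = Z Z 5 = Z^{2} \cdot 5 = 5 Z^{2}$)
$\left(h{\left(-1 \right)} - 2\right)^{2} d{\left(1 \right)} = \left(\left(-1 + 2 \left(-1\right)\right) - 2\right)^{2} \cdot 5 \cdot 1^{2} = \left(\left(-1 - 2\right) - 2\right)^{2} \cdot 5 \cdot 1 = \left(-3 - 2\right)^{2} \cdot 5 = \left(-5\right)^{2} \cdot 5 = 25 \cdot 5 = 125$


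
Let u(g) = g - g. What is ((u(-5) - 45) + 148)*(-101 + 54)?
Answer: -4841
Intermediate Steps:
u(g) = 0
((u(-5) - 45) + 148)*(-101 + 54) = ((0 - 45) + 148)*(-101 + 54) = (-45 + 148)*(-47) = 103*(-47) = -4841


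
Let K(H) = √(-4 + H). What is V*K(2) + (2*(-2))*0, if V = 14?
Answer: 14*I*√2 ≈ 19.799*I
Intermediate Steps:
V*K(2) + (2*(-2))*0 = 14*√(-4 + 2) + (2*(-2))*0 = 14*√(-2) - 4*0 = 14*(I*√2) + 0 = 14*I*√2 + 0 = 14*I*√2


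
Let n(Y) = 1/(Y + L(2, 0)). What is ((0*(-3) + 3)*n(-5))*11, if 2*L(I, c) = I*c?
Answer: -33/5 ≈ -6.6000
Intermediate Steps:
L(I, c) = I*c/2 (L(I, c) = (I*c)/2 = I*c/2)
n(Y) = 1/Y (n(Y) = 1/(Y + (1/2)*2*0) = 1/(Y + 0) = 1/Y)
((0*(-3) + 3)*n(-5))*11 = ((0*(-3) + 3)/(-5))*11 = ((0 + 3)*(-1/5))*11 = (3*(-1/5))*11 = -3/5*11 = -33/5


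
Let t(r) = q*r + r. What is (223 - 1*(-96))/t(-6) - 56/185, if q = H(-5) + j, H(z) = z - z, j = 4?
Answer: -12139/1110 ≈ -10.936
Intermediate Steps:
H(z) = 0
q = 4 (q = 0 + 4 = 4)
t(r) = 5*r (t(r) = 4*r + r = 5*r)
(223 - 1*(-96))/t(-6) - 56/185 = (223 - 1*(-96))/((5*(-6))) - 56/185 = (223 + 96)/(-30) - 56*1/185 = 319*(-1/30) - 56/185 = -319/30 - 56/185 = -12139/1110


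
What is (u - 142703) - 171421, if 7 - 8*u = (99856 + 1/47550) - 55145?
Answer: -121618444801/380400 ≈ -3.1971e+5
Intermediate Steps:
u = -2125675201/380400 (u = 7/8 - ((99856 + 1/47550) - 55145)/8 = 7/8 - (4748152801/47550 - 55145)/8 = 7/8 - 1/8*2126008051/47550 = 7/8 - 2126008051/380400 = -2125675201/380400 ≈ -5588.0)
(u - 142703) - 171421 = (-2125675201/380400 - 142703) - 171421 = -56409896401/380400 - 171421 = -121618444801/380400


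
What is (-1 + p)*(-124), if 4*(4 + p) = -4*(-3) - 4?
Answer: 372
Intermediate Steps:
p = -2 (p = -4 + (-4*(-3) - 4)/4 = -4 + (12 - 4)/4 = -4 + (1/4)*8 = -4 + 2 = -2)
(-1 + p)*(-124) = (-1 - 2)*(-124) = -3*(-124) = 372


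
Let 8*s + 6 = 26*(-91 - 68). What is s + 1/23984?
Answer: -12411719/23984 ≈ -517.50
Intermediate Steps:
s = -1035/2 (s = -¾ + (26*(-91 - 68))/8 = -¾ + (26*(-159))/8 = -¾ + (⅛)*(-4134) = -¾ - 2067/4 = -1035/2 ≈ -517.50)
s + 1/23984 = -1035/2 + 1/23984 = -12411719/23984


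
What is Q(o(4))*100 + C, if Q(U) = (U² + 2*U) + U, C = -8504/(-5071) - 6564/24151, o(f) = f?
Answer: 343087312860/122469721 ≈ 2801.4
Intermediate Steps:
C = 172094060/122469721 (C = -8504*(-1/5071) - 6564*1/24151 = 8504/5071 - 6564/24151 = 172094060/122469721 ≈ 1.4052)
Q(U) = U² + 3*U
Q(o(4))*100 + C = (4*(3 + 4))*100 + 172094060/122469721 = (4*7)*100 + 172094060/122469721 = 28*100 + 172094060/122469721 = 2800 + 172094060/122469721 = 343087312860/122469721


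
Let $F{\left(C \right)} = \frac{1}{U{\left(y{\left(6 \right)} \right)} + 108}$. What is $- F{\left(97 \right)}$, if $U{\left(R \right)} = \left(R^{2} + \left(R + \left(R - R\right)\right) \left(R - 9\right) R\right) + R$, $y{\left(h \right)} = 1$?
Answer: $- \frac{1}{102} \approx -0.0098039$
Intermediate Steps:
$U{\left(R \right)} = R + R^{2} + R^{2} \left(-9 + R\right)$ ($U{\left(R \right)} = \left(R^{2} + \left(R + 0\right) \left(-9 + R\right) R\right) + R = \left(R^{2} + R \left(-9 + R\right) R\right) + R = \left(R^{2} + R^{2} \left(-9 + R\right)\right) + R = R + R^{2} + R^{2} \left(-9 + R\right)$)
$F{\left(C \right)} = \frac{1}{102}$ ($F{\left(C \right)} = \frac{1}{1 \left(1 + 1^{2} - 8\right) + 108} = \frac{1}{1 \left(1 + 1 - 8\right) + 108} = \frac{1}{1 \left(-6\right) + 108} = \frac{1}{-6 + 108} = \frac{1}{102}$)
$- F{\left(97 \right)} = \left(-1\right) \frac{1}{102} = - \frac{1}{102}$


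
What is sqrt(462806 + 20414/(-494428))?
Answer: sqrt(28284275924446278)/247214 ≈ 680.30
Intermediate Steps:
sqrt(462806 + 20414/(-494428)) = sqrt(462806 + 20414*(-1/494428)) = sqrt(462806 - 10207/247214) = sqrt(114412112277/247214) = sqrt(28284275924446278)/247214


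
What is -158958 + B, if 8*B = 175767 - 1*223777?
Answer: -659837/4 ≈ -1.6496e+5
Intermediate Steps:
B = -24005/4 (B = (175767 - 1*223777)/8 = (175767 - 223777)/8 = (⅛)*(-48010) = -24005/4 ≈ -6001.3)
-158958 + B = -158958 - 24005/4 = -659837/4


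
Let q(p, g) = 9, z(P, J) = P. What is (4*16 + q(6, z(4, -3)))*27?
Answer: 1971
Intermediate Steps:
(4*16 + q(6, z(4, -3)))*27 = (4*16 + 9)*27 = (64 + 9)*27 = 73*27 = 1971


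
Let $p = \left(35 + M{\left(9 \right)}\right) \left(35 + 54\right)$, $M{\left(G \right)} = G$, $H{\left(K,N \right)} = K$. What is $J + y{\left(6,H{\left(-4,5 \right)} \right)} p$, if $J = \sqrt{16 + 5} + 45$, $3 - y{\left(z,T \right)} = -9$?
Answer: $47037 + \sqrt{21} \approx 47042.0$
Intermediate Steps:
$y{\left(z,T \right)} = 12$ ($y{\left(z,T \right)} = 3 - -9 = 3 + 9 = 12$)
$J = 45 + \sqrt{21}$ ($J = \sqrt{21} + 45 = 45 + \sqrt{21} \approx 49.583$)
$p = 3916$ ($p = \left(35 + 9\right) \left(35 + 54\right) = 44 \cdot 89 = 3916$)
$J + y{\left(6,H{\left(-4,5 \right)} \right)} p = \left(45 + \sqrt{21}\right) + 12 \cdot 3916 = \left(45 + \sqrt{21}\right) + 46992 = 47037 + \sqrt{21}$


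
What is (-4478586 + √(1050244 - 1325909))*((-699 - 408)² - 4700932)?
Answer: 15565249507038 - 3475483*I*√275665 ≈ 1.5565e+13 - 1.8248e+9*I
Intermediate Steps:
(-4478586 + √(1050244 - 1325909))*((-699 - 408)² - 4700932) = (-4478586 + √(-275665))*((-1107)² - 4700932) = (-4478586 + I*√275665)*(1225449 - 4700932) = (-4478586 + I*√275665)*(-3475483) = 15565249507038 - 3475483*I*√275665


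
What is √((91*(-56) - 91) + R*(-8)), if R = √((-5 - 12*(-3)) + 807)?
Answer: √(-5187 - 8*√838) ≈ 73.611*I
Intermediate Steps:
R = √838 (R = √((-5 + 36) + 807) = √(31 + 807) = √838 ≈ 28.948)
√((91*(-56) - 91) + R*(-8)) = √((91*(-56) - 91) + √838*(-8)) = √((-5096 - 91) - 8*√838) = √(-5187 - 8*√838)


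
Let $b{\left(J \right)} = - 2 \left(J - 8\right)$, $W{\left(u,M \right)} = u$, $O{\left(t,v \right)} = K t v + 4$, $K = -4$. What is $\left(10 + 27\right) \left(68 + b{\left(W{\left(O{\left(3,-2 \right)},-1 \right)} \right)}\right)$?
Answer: $1036$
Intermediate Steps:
$O{\left(t,v \right)} = 4 - 4 t v$ ($O{\left(t,v \right)} = - 4 t v + 4 = 4 - 4 t v$)
$b{\left(J \right)} = 16 - 2 J$ ($b{\left(J \right)} = - 2 \left(-8 + J\right) = 16 - 2 J$)
$\left(10 + 27\right) \left(68 + b{\left(W{\left(O{\left(3,-2 \right)},-1 \right)} \right)}\right) = \left(10 + 27\right) \left(68 + \left(16 - 2 \left(4 - 12 \left(-2\right)\right)\right)\right) = 37 \left(68 + \left(16 - 2 \left(4 + 24\right)\right)\right) = 37 \left(68 + \left(16 - 56\right)\right) = 37 \left(68 - 40\right) = 37 \cdot 28 = 1036$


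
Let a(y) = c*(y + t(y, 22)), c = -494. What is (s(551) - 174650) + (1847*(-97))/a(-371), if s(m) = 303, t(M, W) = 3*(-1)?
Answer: -32211833491/184756 ≈ -1.7435e+5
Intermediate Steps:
t(M, W) = -3
a(y) = 1482 - 494*y (a(y) = -494*(y - 3) = -494*(-3 + y) = 1482 - 494*y)
(s(551) - 174650) + (1847*(-97))/a(-371) = (303 - 174650) + (1847*(-97))/(1482 - 494*(-371)) = -174347 - 179159/(1482 + 183274) = -174347 - 179159/184756 = -32211833491/184756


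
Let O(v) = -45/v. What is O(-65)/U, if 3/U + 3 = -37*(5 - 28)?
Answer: 2544/13 ≈ 195.69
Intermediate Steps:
U = 3/848 (U = 3/(-3 - 37*(5 - 28)) = 3/(-3 - 37*(-23)) = 3/(-3 + 851) = 3/848 ≈ 0.0035377)
O(-65)/U = (-45/(-65))/(3/848) = -45*(-1/65)*(848/3) = (9/13)*(848/3) = 2544/13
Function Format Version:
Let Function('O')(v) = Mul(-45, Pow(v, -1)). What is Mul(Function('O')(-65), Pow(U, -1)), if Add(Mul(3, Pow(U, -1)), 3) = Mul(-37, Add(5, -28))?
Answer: Rational(2544, 13) ≈ 195.69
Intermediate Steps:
U = Rational(3, 848) (U = Mul(3, Pow(Add(-3, Mul(-37, Add(5, -28))), -1)) = Mul(3, Pow(Add(-3, Mul(-37, -23)), -1)) = Mul(3, Pow(Add(-3, 851), -1)) = Mul(3, Pow(848, -1)) = Mul(3, Rational(1, 848)) = Rational(3, 848) ≈ 0.0035377)
Mul(Function('O')(-65), Pow(U, -1)) = Mul(Mul(-45, Pow(-65, -1)), Pow(Rational(3, 848), -1)) = Mul(Mul(-45, Rational(-1, 65)), Rational(848, 3)) = Mul(Rational(9, 13), Rational(848, 3)) = Rational(2544, 13)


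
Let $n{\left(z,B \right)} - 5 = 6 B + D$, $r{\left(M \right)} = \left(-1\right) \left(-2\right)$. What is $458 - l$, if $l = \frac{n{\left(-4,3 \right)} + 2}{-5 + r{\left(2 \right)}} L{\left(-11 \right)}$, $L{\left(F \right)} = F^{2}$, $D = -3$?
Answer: $\frac{4036}{3} \approx 1345.3$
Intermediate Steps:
$r{\left(M \right)} = 2$
$n{\left(z,B \right)} = 2 + 6 B$ ($n{\left(z,B \right)} = 5 + \left(6 B - 3\right) = 5 + \left(-3 + 6 B\right) = 2 + 6 B$)
$l = - \frac{2662}{3}$ ($l = \frac{\left(2 + 6 \cdot 3\right) + 2}{-5 + 2} \left(-11\right)^{2} = \frac{\left(2 + 18\right) + 2}{-3} \cdot 121 = \left(20 + 2\right) \left(- \frac{1}{3}\right) 121 = 22 \left(- \frac{1}{3}\right) 121 = \left(- \frac{22}{3}\right) 121 = - \frac{2662}{3} \approx -887.33$)
$458 - l = 458 - - \frac{2662}{3} = 458 + \frac{2662}{3} = \frac{4036}{3}$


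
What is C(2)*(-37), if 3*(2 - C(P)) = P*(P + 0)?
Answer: -74/3 ≈ -24.667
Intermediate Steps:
C(P) = 2 - P**2/3 (C(P) = 2 - P*(P + 0)/3 = 2 - P*P/3 = 2 - P**2/3)
C(2)*(-37) = (2 - 1/3*2**2)*(-37) = (2 - 1/3*4)*(-37) = (2 - 4/3)*(-37) = (2/3)*(-37) = -74/3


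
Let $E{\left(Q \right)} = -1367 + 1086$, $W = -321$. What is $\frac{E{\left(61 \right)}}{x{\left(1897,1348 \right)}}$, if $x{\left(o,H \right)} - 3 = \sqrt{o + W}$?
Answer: $\frac{843}{1567} - \frac{562 \sqrt{394}}{1567} \approx -6.581$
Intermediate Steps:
$E{\left(Q \right)} = -281$
$x{\left(o,H \right)} = 3 + \sqrt{-321 + o}$ ($x{\left(o,H \right)} = 3 + \sqrt{o - 321} = 3 + \sqrt{-321 + o}$)
$\frac{E{\left(61 \right)}}{x{\left(1897,1348 \right)}} = - \frac{281}{3 + \sqrt{-321 + 1897}} = - \frac{281}{3 + \sqrt{1576}} = - \frac{281}{3 + 2 \sqrt{394}}$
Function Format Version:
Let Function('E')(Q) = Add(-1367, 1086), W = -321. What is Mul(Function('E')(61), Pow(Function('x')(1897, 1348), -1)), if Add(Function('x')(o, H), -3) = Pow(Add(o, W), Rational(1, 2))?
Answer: Add(Rational(843, 1567), Mul(Rational(-562, 1567), Pow(394, Rational(1, 2)))) ≈ -6.5810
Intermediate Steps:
Function('E')(Q) = -281
Function('x')(o, H) = Add(3, Pow(Add(-321, o), Rational(1, 2))) (Function('x')(o, H) = Add(3, Pow(Add(o, -321), Rational(1, 2))) = Add(3, Pow(Add(-321, o), Rational(1, 2))))
Mul(Function('E')(61), Pow(Function('x')(1897, 1348), -1)) = Mul(-281, Pow(Add(3, Pow(Add(-321, 1897), Rational(1, 2))), -1)) = Mul(-281, Pow(Add(3, Pow(1576, Rational(1, 2))), -1)) = Mul(-281, Pow(Add(3, Mul(2, Pow(394, Rational(1, 2)))), -1))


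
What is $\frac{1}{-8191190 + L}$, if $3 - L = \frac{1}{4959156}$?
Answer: $- \frac{4959156}{40621374158173} \approx -1.2208 \cdot 10^{-7}$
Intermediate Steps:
$L = \frac{14877467}{4959156}$ ($L = 3 - \frac{1}{4959156} = \frac{14877467}{4959156} \approx 3.0$)
$\frac{1}{-8191190 + L} = \frac{1}{-8191190 + \frac{14877467}{4959156}} = \frac{1}{- \frac{40621374158173}{4959156}} = - \frac{4959156}{40621374158173}$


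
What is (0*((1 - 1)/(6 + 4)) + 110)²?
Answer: 12100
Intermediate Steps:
(0*((1 - 1)/(6 + 4)) + 110)² = (0*(0/10) + 110)² = (0*(0*(⅒)) + 110)² = (0*0 + 110)² = (0 + 110)² = 110² = 12100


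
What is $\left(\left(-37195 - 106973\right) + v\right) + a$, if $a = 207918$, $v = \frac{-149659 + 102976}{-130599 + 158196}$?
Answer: $\frac{586420689}{9199} \approx 63748.0$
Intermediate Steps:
$v = - \frac{15561}{9199}$ ($v = - \frac{46683}{27597} = \left(-46683\right) \frac{1}{27597} = - \frac{15561}{9199} \approx -1.6916$)
$\left(\left(-37195 - 106973\right) + v\right) + a = \left(\left(-37195 - 106973\right) - \frac{15561}{9199}\right) + 207918 = \left(-144168 - \frac{15561}{9199}\right) + 207918 = - \frac{1326216993}{9199} + 207918 = \frac{586420689}{9199}$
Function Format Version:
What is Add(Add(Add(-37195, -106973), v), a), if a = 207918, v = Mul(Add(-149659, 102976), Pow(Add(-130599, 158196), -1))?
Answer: Rational(586420689, 9199) ≈ 63748.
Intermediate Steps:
v = Rational(-15561, 9199) (v = Mul(-46683, Pow(27597, -1)) = Mul(-46683, Rational(1, 27597)) = Rational(-15561, 9199) ≈ -1.6916)
Add(Add(Add(-37195, -106973), v), a) = Add(Add(Add(-37195, -106973), Rational(-15561, 9199)), 207918) = Add(Add(-144168, Rational(-15561, 9199)), 207918) = Add(Rational(-1326216993, 9199), 207918) = Rational(586420689, 9199)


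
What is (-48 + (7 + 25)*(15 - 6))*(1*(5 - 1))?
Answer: 960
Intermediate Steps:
(-48 + (7 + 25)*(15 - 6))*(1*(5 - 1)) = (-48 + 32*9)*(1*4) = (-48 + 288)*4 = 240*4 = 960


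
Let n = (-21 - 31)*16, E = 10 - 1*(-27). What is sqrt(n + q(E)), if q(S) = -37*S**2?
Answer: I*sqrt(51485) ≈ 226.9*I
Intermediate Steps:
E = 37 (E = 10 + 27 = 37)
n = -832 (n = -52*16 = -832)
sqrt(n + q(E)) = sqrt(-832 - 37*37**2) = sqrt(-832 - 37*1369) = sqrt(-832 - 50653) = sqrt(-51485) = I*sqrt(51485)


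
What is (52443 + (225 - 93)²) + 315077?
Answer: 384944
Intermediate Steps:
(52443 + (225 - 93)²) + 315077 = (52443 + 132²) + 315077 = (52443 + 17424) + 315077 = 69867 + 315077 = 384944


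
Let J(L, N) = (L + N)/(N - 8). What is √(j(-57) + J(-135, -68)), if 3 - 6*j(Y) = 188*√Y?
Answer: √(41211 - 407208*I*√57)/114 ≈ 10.949 - 10.803*I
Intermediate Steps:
J(L, N) = (L + N)/(-8 + N)
j(Y) = ½ - 94*√Y/3
√(j(-57) + J(-135, -68)) = √((½ - 94*I*√57/3) + (-135 - 68)/(-8 - 68)) = √((½ - 94*I*√57/3) - 203/(-76)) = √((½ - 94*I*√57/3) - 1/76*(-203)) = √((½ - 94*I*√57/3) + 203/76) = √(241/76 - 94*I*√57/3)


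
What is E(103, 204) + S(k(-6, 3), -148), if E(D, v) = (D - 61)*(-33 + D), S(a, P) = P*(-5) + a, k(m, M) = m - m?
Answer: 3680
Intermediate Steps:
k(m, M) = 0
S(a, P) = a - 5*P (S(a, P) = -5*P + a = a - 5*P)
E(D, v) = (-61 + D)*(-33 + D)
E(103, 204) + S(k(-6, 3), -148) = (2013 + 103² - 94*103) + (0 - 5*(-148)) = (2013 + 10609 - 9682) + (0 + 740) = 2940 + 740 = 3680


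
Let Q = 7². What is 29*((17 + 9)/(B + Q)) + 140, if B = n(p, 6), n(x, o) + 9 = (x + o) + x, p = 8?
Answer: 4717/31 ≈ 152.16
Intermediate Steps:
Q = 49
n(x, o) = -9 + o + 2*x (n(x, o) = -9 + ((x + o) + x) = -9 + ((o + x) + x) = -9 + (o + 2*x) = -9 + o + 2*x)
B = 13 (B = -9 + 6 + 2*8 = -9 + 6 + 16 = 13)
29*((17 + 9)/(B + Q)) + 140 = 29*((17 + 9)/(13 + 49)) + 140 = 29*(26/62) + 140 = 29*(26*(1/62)) + 140 = 29*(13/31) + 140 = 377/31 + 140 = 4717/31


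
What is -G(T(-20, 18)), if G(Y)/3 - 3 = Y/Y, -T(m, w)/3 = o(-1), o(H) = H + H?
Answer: -12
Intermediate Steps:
o(H) = 2*H
T(m, w) = 6 (T(m, w) = -6*(-1) = -3*(-2) = 6)
G(Y) = 12 (G(Y) = 9 + 3*(Y/Y) = 9 + 3*1 = 9 + 3 = 12)
-G(T(-20, 18)) = -1*12 = -12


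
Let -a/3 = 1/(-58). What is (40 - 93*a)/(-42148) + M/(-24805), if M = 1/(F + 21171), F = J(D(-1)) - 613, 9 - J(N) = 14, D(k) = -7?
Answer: -25379006789/30397338645960 ≈ -0.00083491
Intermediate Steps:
a = 3/58 (a = -3/(-58) = -3*(-1/58) = 3/58 ≈ 0.051724)
J(N) = -5 (J(N) = 9 - 1*14 = 9 - 14 = -5)
F = -618 (F = -5 - 613 = -618)
M = 1/20553 (M = 1/(-618 + 21171) = 1/20553 ≈ 4.8655e-5)
(40 - 93*a)/(-42148) + M/(-24805) = (40 - 93*3/58)/(-42148) + (1/20553)/(-24805) = (40 - 279/58)*(-1/42148) + (1/20553)*(-1/24805) = (2041/58)*(-1/42148) - 1/509817165 = -2041/2444584 - 1/509817165 = -25379006789/30397338645960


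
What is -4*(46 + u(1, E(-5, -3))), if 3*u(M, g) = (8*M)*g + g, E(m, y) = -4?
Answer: -136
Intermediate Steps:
u(M, g) = g/3 + 8*M*g/3 (u(M, g) = ((8*M)*g + g)/3 = (8*M*g + g)/3 = (g + 8*M*g)/3 = g/3 + 8*M*g/3)
-4*(46 + u(1, E(-5, -3))) = -4*(46 + (1/3)*(-4)*(1 + 8*1)) = -4*(46 + (1/3)*(-4)*(1 + 8)) = -4*(46 + (1/3)*(-4)*9) = -4*(46 - 12) = -4*34 = -136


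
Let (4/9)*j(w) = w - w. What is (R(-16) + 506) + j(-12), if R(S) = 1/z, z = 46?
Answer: 23277/46 ≈ 506.02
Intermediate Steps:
R(S) = 1/46
j(w) = 0 (j(w) = 9*(w - w)/4 = (9/4)*0 = 0)
(R(-16) + 506) + j(-12) = (1/46 + 506) + 0 = 23277/46 + 0 = 23277/46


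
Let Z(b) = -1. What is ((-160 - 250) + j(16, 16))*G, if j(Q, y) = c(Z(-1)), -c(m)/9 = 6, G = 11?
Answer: -5104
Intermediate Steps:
c(m) = -54 (c(m) = -9*6 = -54)
j(Q, y) = -54
((-160 - 250) + j(16, 16))*G = ((-160 - 250) - 54)*11 = (-410 - 54)*11 = -464*11 = -5104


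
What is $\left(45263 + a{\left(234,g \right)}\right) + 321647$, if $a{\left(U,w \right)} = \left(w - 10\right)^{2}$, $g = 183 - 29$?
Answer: $387646$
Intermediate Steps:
$g = 154$ ($g = 183 - 29 = 154$)
$a{\left(U,w \right)} = \left(-10 + w\right)^{2}$
$\left(45263 + a{\left(234,g \right)}\right) + 321647 = \left(45263 + \left(-10 + 154\right)^{2}\right) + 321647 = \left(45263 + 144^{2}\right) + 321647 = \left(45263 + 20736\right) + 321647 = 65999 + 321647 = 387646$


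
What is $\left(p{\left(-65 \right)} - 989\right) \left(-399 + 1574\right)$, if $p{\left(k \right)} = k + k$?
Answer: $-1314825$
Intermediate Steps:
$p{\left(k \right)} = 2 k$
$\left(p{\left(-65 \right)} - 989\right) \left(-399 + 1574\right) = \left(2 \left(-65\right) - 989\right) \left(-399 + 1574\right) = \left(-130 - 989\right) 1175 = \left(-1119\right) 1175 = -1314825$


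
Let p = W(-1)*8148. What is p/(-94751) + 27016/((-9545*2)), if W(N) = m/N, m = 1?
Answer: -1202123848/904398295 ≈ -1.3292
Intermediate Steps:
W(N) = 1/N
p = -8148 (p = 8148/(-1) = -1*8148 = -8148)
p/(-94751) + 27016/((-9545*2)) = -8148/(-94751) + 27016/((-9545*2)) = -8148*(-1/94751) + 27016/(-19090) = 8148/94751 + 27016*(-1/19090) = 8148/94751 - 13508/9545 = -1202123848/904398295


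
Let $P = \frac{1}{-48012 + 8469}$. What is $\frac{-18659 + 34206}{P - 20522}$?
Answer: $- \frac{614775021}{811501447} \approx -0.75758$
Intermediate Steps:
$P = - \frac{1}{39543}$ ($P = \frac{1}{-39543} = - \frac{1}{39543} \approx -2.5289 \cdot 10^{-5}$)
$\frac{-18659 + 34206}{P - 20522} = \frac{-18659 + 34206}{- \frac{1}{39543} - 20522} = \frac{15547}{- \frac{811501447}{39543}} = 15547 \left(- \frac{39543}{811501447}\right) = - \frac{614775021}{811501447}$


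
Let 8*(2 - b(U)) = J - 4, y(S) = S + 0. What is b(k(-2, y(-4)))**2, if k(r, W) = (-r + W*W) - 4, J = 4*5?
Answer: 0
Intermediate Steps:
y(S) = S
J = 20
k(r, W) = -4 + W**2 - r (k(r, W) = (-r + W**2) - 4 = (W**2 - r) - 4 = -4 + W**2 - r)
b(U) = 0 (b(U) = 2 - (20 - 4)/8 = 2 - 1/8*16 = 2 - 2 = 0)
b(k(-2, y(-4)))**2 = 0**2 = 0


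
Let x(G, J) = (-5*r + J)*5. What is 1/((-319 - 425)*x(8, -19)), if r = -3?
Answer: 1/14880 ≈ 6.7204e-5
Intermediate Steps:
x(G, J) = 75 + 5*J (x(G, J) = (-5*(-3) + J)*5 = (15 + J)*5 = 75 + 5*J)
1/((-319 - 425)*x(8, -19)) = 1/((-319 - 425)*(75 + 5*(-19))) = 1/(-744*(75 - 95)) = 1/(-744*(-20)) = 1/14880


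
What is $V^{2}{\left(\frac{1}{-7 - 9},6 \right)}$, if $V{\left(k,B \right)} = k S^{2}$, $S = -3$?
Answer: $\frac{81}{256} \approx 0.31641$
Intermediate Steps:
$V{\left(k,B \right)} = 9 k$ ($V{\left(k,B \right)} = k \left(-3\right)^{2} = k 9 = 9 k$)
$V^{2}{\left(\frac{1}{-7 - 9},6 \right)} = \left(\frac{9}{-7 - 9}\right)^{2} = \left(\frac{9}{-16}\right)^{2} = \left(9 \left(- \frac{1}{16}\right)\right)^{2} = \left(- \frac{9}{16}\right)^{2} = \frac{81}{256}$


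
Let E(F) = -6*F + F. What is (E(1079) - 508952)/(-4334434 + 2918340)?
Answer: 514347/1416094 ≈ 0.36322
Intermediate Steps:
E(F) = -5*F
(E(1079) - 508952)/(-4334434 + 2918340) = (-5*1079 - 508952)/(-4334434 + 2918340) = (-5395 - 508952)/(-1416094) = -514347*(-1/1416094) = 514347/1416094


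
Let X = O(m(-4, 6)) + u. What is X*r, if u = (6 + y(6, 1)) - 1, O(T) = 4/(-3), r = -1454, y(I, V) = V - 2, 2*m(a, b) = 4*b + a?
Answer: -11632/3 ≈ -3877.3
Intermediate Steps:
m(a, b) = a/2 + 2*b (m(a, b) = (4*b + a)/2 = (a + 4*b)/2 = a/2 + 2*b)
y(I, V) = -2 + V
O(T) = -4/3 (O(T) = 4*(-⅓) = -4/3)
u = 4 (u = (6 + (-2 + 1)) - 1 = (6 - 1) - 1 = 5 - 1 = 4)
X = 8/3 (X = -4/3 + 4 = 8/3 ≈ 2.6667)
X*r = (8/3)*(-1454) = -11632/3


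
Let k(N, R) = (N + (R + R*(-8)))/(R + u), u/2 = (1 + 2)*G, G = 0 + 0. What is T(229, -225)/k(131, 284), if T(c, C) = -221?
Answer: 62764/1857 ≈ 33.799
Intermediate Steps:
G = 0
u = 0 (u = 2*((1 + 2)*0) = 2*(3*0) = 2*0 = 0)
k(N, R) = (N - 7*R)/R (k(N, R) = (N + (R + R*(-8)))/(R + 0) = (N + (R - 8*R))/R = (N - 7*R)/R)
T(229, -225)/k(131, 284) = -221/(-7 + 131/284) = -221/(-1857/284) = -221*(-284/1857) = 62764/1857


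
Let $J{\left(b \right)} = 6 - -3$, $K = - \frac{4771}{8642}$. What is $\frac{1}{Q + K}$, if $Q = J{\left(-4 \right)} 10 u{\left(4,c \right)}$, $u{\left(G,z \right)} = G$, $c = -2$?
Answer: $\frac{8642}{3106349} \approx 0.002782$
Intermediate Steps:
$K = - \frac{4771}{8642}$ ($K = \left(-4771\right) \frac{1}{8642} = - \frac{4771}{8642} \approx -0.55207$)
$J{\left(b \right)} = 9$ ($J{\left(b \right)} = 6 + 3 = 9$)
$Q = 360$ ($Q = 9 \cdot 10 \cdot 4 = 90 \cdot 4 = 360$)
$\frac{1}{Q + K} = \frac{1}{360 - \frac{4771}{8642}} = \frac{1}{\frac{3106349}{8642}} = \frac{8642}{3106349}$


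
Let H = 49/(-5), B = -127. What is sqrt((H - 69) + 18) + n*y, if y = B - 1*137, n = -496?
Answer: 130944 + 4*I*sqrt(95)/5 ≈ 1.3094e+5 + 7.7974*I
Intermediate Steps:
H = -49/5 (H = 49*(-1/5) = -49/5 ≈ -9.8000)
y = -264 (y = -127 - 1*137 = -127 - 137 = -264)
sqrt((H - 69) + 18) + n*y = sqrt((-49/5 - 69) + 18) - 496*(-264) = sqrt(-394/5 + 18) + 130944 = sqrt(-304/5) + 130944 = 4*I*sqrt(95)/5 + 130944 = 130944 + 4*I*sqrt(95)/5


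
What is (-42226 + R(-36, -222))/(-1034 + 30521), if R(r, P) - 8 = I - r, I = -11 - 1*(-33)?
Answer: -42160/29487 ≈ -1.4298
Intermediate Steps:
I = 22 (I = -11 + 33 = 22)
R(r, P) = 30 - r (R(r, P) = 8 + (22 - r) = 30 - r)
(-42226 + R(-36, -222))/(-1034 + 30521) = (-42226 + (30 - 1*(-36)))/(-1034 + 30521) = (-42226 + (30 + 36))/29487 = (-42226 + 66)*(1/29487) = -42160*1/29487 = -42160/29487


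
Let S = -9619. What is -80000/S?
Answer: 80000/9619 ≈ 8.3169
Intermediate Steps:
-80000/S = -80000/(-9619) = -80000*(-1/9619) = 80000/9619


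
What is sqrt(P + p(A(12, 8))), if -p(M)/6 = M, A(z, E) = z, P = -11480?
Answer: 76*I*sqrt(2) ≈ 107.48*I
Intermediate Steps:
p(M) = -6*M
sqrt(P + p(A(12, 8))) = sqrt(-11480 - 6*12) = sqrt(-11480 - 72) = sqrt(-11552) = 76*I*sqrt(2)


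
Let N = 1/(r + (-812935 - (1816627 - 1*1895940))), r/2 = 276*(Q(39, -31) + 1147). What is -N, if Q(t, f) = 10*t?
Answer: -1/114802 ≈ -8.7106e-6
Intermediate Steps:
r = 848424 (r = 2*(276*(10*39 + 1147)) = 2*(276*(390 + 1147)) = 2*(276*1537) = 2*424212 = 848424)
N = 1/114802 (N = 1/(848424 + (-812935 - (1816627 - 1*1895940))) = 1/(848424 + (-812935 - (1816627 - 1895940))) = 1/(848424 + (-812935 - 1*(-79313))) = 1/(848424 + (-812935 + 79313)) = 1/(848424 - 733622) = 1/114802 ≈ 8.7106e-6)
-N = -1*1/114802 = -1/114802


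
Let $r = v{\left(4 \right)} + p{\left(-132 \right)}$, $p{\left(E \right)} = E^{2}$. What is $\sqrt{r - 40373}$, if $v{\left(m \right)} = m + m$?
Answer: $3 i \sqrt{2549} \approx 151.46 i$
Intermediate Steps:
$v{\left(m \right)} = 2 m$
$r = 17432$ ($r = 2 \cdot 4 + \left(-132\right)^{2} = 8 + 17424 = 17432$)
$\sqrt{r - 40373} = \sqrt{17432 - 40373} = \sqrt{-22941} = 3 i \sqrt{2549}$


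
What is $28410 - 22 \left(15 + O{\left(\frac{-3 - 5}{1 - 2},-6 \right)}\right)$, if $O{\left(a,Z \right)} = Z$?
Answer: $28212$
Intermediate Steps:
$28410 - 22 \left(15 + O{\left(\frac{-3 - 5}{1 - 2},-6 \right)}\right) = 28410 - 22 \left(15 - 6\right) = 28410 - 22 \cdot 9 = 28410 - 198 = 28212$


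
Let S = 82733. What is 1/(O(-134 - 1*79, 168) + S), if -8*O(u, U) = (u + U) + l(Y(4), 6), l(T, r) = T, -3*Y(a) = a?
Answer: 24/1985731 ≈ 1.2086e-5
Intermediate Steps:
Y(a) = -a/3
O(u, U) = 1/6 - U/8 - u/8 (O(u, U) = -((u + U) - 1/3*4)/8 = -((U + u) - 4/3)/8 = -(-4/3 + U + u)/8 = 1/6 - U/8 - u/8)
1/(O(-134 - 1*79, 168) + S) = 1/((1/6 - 1/8*168 - (-134 - 1*79)/8) + 82733) = 1/((1/6 - 21 - (-134 - 79)/8) + 82733) = 1/((1/6 - 21 - 1/8*(-213)) + 82733) = 1/((1/6 - 21 + 213/8) + 82733) = 1/(139/24 + 82733) = 1/(1985731/24) = 24/1985731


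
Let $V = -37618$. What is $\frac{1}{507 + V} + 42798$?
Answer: $\frac{1588276577}{37111} \approx 42798.0$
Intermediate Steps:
$\frac{1}{507 + V} + 42798 = \frac{1}{507 - 37618} + 42798 = \frac{1}{-37111} + 42798 = - \frac{1}{37111} + 42798 = \frac{1588276577}{37111}$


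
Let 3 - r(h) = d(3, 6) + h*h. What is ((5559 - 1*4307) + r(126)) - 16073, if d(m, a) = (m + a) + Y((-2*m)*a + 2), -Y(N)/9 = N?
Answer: -31009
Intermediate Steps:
Y(N) = -9*N
d(m, a) = -18 + a + m + 18*a*m (d(m, a) = (m + a) - 9*((-2*m)*a + 2) = (a + m) - 9*(-2*a*m + 2) = (a + m) - 9*(2 - 2*a*m) = (a + m) + (-18 + 18*a*m) = -18 + a + m + 18*a*m)
r(h) = -312 - h**2 (r(h) = 3 - ((-18 + 6 + 3 + 18*6*3) + h*h) = 3 - ((-18 + 6 + 3 + 324) + h**2) = 3 - (315 + h**2) = 3 + (-315 - h**2) = -312 - h**2)
((5559 - 1*4307) + r(126)) - 16073 = ((5559 - 1*4307) + (-312 - 1*126**2)) - 16073 = ((5559 - 4307) + (-312 - 1*15876)) - 16073 = (1252 + (-312 - 15876)) - 16073 = (1252 - 16188) - 16073 = -14936 - 16073 = -31009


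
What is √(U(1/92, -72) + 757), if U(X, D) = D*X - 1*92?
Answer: √351371/23 ≈ 25.772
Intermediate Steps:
U(X, D) = -92 + D*X (U(X, D) = D*X - 92 = -92 + D*X)
√(U(1/92, -72) + 757) = √((-92 - 72/92) + 757) = √((-92 - 72*1/92) + 757) = √((-92 - 18/23) + 757) = √(-2134/23 + 757) = √(15277/23) = √351371/23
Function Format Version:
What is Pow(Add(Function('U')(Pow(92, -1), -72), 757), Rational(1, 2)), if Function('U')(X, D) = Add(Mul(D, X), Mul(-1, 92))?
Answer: Mul(Rational(1, 23), Pow(351371, Rational(1, 2))) ≈ 25.772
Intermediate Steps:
Function('U')(X, D) = Add(-92, Mul(D, X)) (Function('U')(X, D) = Add(Mul(D, X), -92) = Add(-92, Mul(D, X)))
Pow(Add(Function('U')(Pow(92, -1), -72), 757), Rational(1, 2)) = Pow(Add(Add(-92, Mul(-72, Pow(92, -1))), 757), Rational(1, 2)) = Pow(Add(Add(-92, Mul(-72, Rational(1, 92))), 757), Rational(1, 2)) = Pow(Add(Add(-92, Rational(-18, 23)), 757), Rational(1, 2)) = Pow(Add(Rational(-2134, 23), 757), Rational(1, 2)) = Pow(Rational(15277, 23), Rational(1, 2)) = Mul(Rational(1, 23), Pow(351371, Rational(1, 2)))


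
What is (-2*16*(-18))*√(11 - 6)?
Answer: 576*√5 ≈ 1288.0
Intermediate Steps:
(-2*16*(-18))*√(11 - 6) = (-32*(-18))*√5 = 576*√5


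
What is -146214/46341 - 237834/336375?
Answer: -743261724/192443875 ≈ -3.8622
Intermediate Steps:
-146214/46341 - 237834/336375 = -146214*1/46341 - 237834*1/336375 = -16246/5149 - 26426/37375 = -743261724/192443875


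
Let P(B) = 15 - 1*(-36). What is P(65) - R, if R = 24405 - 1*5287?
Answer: -19067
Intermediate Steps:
P(B) = 51 (P(B) = 15 + 36 = 51)
R = 19118 (R = 24405 - 5287 = 19118)
P(65) - R = 51 - 1*19118 = 51 - 19118 = -19067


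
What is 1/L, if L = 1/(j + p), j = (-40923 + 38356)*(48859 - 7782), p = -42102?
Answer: -105486761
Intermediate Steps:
j = -105444659 (j = -2567*41077 = -105444659)
L = -1/105486761 (L = 1/(-105444659 - 42102) = 1/(-105486761) = -1/105486761 ≈ -9.4799e-9)
1/L = 1/(-1/105486761) = -105486761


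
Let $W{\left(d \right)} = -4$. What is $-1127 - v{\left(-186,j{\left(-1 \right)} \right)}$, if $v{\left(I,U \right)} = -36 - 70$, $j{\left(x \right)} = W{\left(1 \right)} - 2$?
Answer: $-1021$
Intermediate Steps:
$j{\left(x \right)} = -6$ ($j{\left(x \right)} = -4 - 2 = -6$)
$v{\left(I,U \right)} = -106$
$-1127 - v{\left(-186,j{\left(-1 \right)} \right)} = -1127 - -106 = -1127 + 106 = -1021$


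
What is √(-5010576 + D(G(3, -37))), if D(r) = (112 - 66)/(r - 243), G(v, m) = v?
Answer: I*√18038074290/60 ≈ 2238.4*I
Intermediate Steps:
D(r) = 46/(-243 + r)
√(-5010576 + D(G(3, -37))) = √(-5010576 + 46/(-243 + 3)) = √(-5010576 + 46/(-240)) = √(-5010576 + 46*(-1/240)) = √(-5010576 - 23/120) = √(-601269143/120) = I*√18038074290/60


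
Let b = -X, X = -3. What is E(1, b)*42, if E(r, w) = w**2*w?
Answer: 1134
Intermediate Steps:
b = 3 (b = -1*(-3) = 3)
E(r, w) = w**3
E(1, b)*42 = 3**3*42 = 27*42 = 1134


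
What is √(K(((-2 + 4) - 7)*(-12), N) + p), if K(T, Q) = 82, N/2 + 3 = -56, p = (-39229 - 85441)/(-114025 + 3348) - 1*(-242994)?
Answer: 3*√6751810762634/15811 ≈ 493.03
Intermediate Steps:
p = 3841995944/15811 (p = -124670/(-110677) + 242994 = -124670*(-1/110677) + 242994 = 17810/15811 + 242994 = 3841995944/15811 ≈ 2.4300e+5)
N = -118 (N = -6 + 2*(-56) = -6 - 112 = -118)
√(K(((-2 + 4) - 7)*(-12), N) + p) = √(82 + 3841995944/15811) = √(3843292446/15811) = 3*√6751810762634/15811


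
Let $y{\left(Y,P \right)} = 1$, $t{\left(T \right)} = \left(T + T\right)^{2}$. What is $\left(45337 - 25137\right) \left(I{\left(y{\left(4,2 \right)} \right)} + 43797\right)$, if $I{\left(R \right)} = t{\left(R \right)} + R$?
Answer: $884800400$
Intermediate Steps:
$t{\left(T \right)} = 4 T^{2}$ ($t{\left(T \right)} = \left(2 T\right)^{2} = 4 T^{2}$)
$I{\left(R \right)} = R + 4 R^{2}$ ($I{\left(R \right)} = 4 R^{2} + R = R + 4 R^{2}$)
$\left(45337 - 25137\right) \left(I{\left(y{\left(4,2 \right)} \right)} + 43797\right) = \left(45337 - 25137\right) \left(1 \left(1 + 4 \cdot 1\right) + 43797\right) = \left(45337 - 25137\right) \left(1 \left(1 + 4\right) + 43797\right) = 20200 \left(1 \cdot 5 + 43797\right) = 20200 \left(5 + 43797\right) = 20200 \cdot 43802 = 884800400$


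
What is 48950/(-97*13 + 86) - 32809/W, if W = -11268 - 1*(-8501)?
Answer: -3875763/130049 ≈ -29.802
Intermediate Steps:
W = -2767 (W = -11268 + 8501 = -2767)
48950/(-97*13 + 86) - 32809/W = 48950/(-97*13 + 86) - 32809/(-2767) = 48950/(-1261 + 86) - 32809*(-1/2767) = 48950/(-1175) + 32809/2767 = 48950*(-1/1175) + 32809/2767 = -1958/47 + 32809/2767 = -3875763/130049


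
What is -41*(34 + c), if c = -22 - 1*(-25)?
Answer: -1517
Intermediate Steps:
c = 3 (c = -22 + 25 = 3)
-41*(34 + c) = -41*(34 + 3) = -41*37 = -1517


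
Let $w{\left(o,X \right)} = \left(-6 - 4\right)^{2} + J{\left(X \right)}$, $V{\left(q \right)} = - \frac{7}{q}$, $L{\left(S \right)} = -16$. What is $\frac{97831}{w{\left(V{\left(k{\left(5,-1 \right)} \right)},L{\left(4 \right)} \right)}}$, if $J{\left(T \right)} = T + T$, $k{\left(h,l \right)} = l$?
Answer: $\frac{97831}{68} \approx 1438.7$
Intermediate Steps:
$J{\left(T \right)} = 2 T$
$w{\left(o,X \right)} = 100 + 2 X$ ($w{\left(o,X \right)} = \left(-6 - 4\right)^{2} + 2 X = \left(-10\right)^{2} + 2 X = 100 + 2 X$)
$\frac{97831}{w{\left(V{\left(k{\left(5,-1 \right)} \right)},L{\left(4 \right)} \right)}} = \frac{97831}{100 + 2 \left(-16\right)} = \frac{97831}{100 - 32} = \frac{97831}{68}$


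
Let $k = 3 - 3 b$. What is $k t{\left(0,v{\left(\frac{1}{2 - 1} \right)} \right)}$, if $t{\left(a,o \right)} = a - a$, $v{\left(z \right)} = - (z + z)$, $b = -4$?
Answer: $0$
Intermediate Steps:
$v{\left(z \right)} = - 2 z$
$t{\left(a,o \right)} = 0$
$k = 15$ ($k = 3 - -12 = 3 + 12 = 15$)
$k t{\left(0,v{\left(\frac{1}{2 - 1} \right)} \right)} = 15 \cdot 0 = 0$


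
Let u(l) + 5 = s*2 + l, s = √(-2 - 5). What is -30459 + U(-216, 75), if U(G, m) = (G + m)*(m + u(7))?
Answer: -41316 - 282*I*√7 ≈ -41316.0 - 746.1*I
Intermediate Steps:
s = I*√7 (s = √(-7) = I*√7 ≈ 2.6458*I)
u(l) = -5 + l + 2*I*√7 (u(l) = -5 + ((I*√7)*2 + l) = -5 + (2*I*√7 + l) = -5 + (l + 2*I*√7) = -5 + l + 2*I*√7)
U(G, m) = (G + m)*(2 + m + 2*I*√7) (U(G, m) = (G + m)*(m + (-5 + 7 + 2*I*√7)) = (G + m)*(m + (2 + 2*I*√7)) = (G + m)*(2 + m + 2*I*√7))
-30459 + U(-216, 75) = -30459 + (75² - 216*75 + 2*(-216)*(1 + I*√7) + 2*75*(1 + I*√7)) = -30459 + (5625 - 16200 + (-432 - 432*I*√7) + (150 + 150*I*√7)) = -30459 + (-10857 - 282*I*√7) = -41316 - 282*I*√7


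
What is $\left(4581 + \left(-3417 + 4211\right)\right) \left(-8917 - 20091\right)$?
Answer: $-155918000$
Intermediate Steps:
$\left(4581 + \left(-3417 + 4211\right)\right) \left(-8917 - 20091\right) = \left(4581 + 794\right) \left(-29008\right) = 5375 \left(-29008\right) = -155918000$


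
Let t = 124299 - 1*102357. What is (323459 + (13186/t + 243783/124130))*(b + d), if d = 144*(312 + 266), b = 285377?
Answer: 162372167665661157377/1361830230 ≈ 1.1923e+11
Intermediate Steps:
t = 21942 (t = 124299 - 102357 = 21942)
d = 83232 (d = 144*578 = 83232)
(323459 + (13186/t + 243783/124130))*(b + d) = (323459 + (13186/21942 + 243783/124130))*(285377 + 83232) = (323459 + (13186*(1/21942) + 243783*(1/124130)))*368609 = (323459 + (6593/10971 + 243783/124130))*368609 = (323459 + 3492932383/1361830230)*368609 = (440499737297953/1361830230)*368609 = 162372167665661157377/1361830230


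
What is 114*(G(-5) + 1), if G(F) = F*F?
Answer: 2964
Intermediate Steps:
G(F) = F**2
114*(G(-5) + 1) = 114*((-5)**2 + 1) = 114*(25 + 1) = 114*26 = 2964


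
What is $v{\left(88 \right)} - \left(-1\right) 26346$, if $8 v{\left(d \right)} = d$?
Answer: $26357$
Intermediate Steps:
$v{\left(d \right)} = \frac{d}{8}$
$v{\left(88 \right)} - \left(-1\right) 26346 = \frac{1}{8} \cdot 88 - \left(-1\right) 26346 = 11 - -26346 = 11 + 26346 = 26357$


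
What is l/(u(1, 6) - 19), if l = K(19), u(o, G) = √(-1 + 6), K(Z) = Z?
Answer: -361/356 - 19*√5/356 ≈ -1.1334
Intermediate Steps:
u(o, G) = √5
l = 19
l/(u(1, 6) - 19) = 19/(√5 - 19) = 19/(-19 + √5)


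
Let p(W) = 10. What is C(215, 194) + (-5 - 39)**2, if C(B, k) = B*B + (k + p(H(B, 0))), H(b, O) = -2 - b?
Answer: 48365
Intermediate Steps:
C(B, k) = 10 + k + B**2 (C(B, k) = B*B + (k + 10) = B**2 + (10 + k) = 10 + k + B**2)
C(215, 194) + (-5 - 39)**2 = (10 + 194 + 215**2) + (-5 - 39)**2 = (10 + 194 + 46225) + (-44)**2 = 46429 + 1936 = 48365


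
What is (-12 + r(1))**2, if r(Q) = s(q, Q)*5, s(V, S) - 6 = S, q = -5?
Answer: 529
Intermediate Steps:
s(V, S) = 6 + S
r(Q) = 30 + 5*Q (r(Q) = (6 + Q)*5 = 30 + 5*Q)
(-12 + r(1))**2 = (-12 + (30 + 5*1))**2 = (-12 + (30 + 5))**2 = (-12 + 35)**2 = 23**2 = 529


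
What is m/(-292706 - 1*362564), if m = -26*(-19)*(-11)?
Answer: 247/29785 ≈ 0.0082928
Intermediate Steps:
m = -5434 (m = 494*(-11) = -5434)
m/(-292706 - 1*362564) = -5434/(-292706 - 1*362564) = -5434/(-292706 - 362564) = -5434/(-655270) = -5434*(-1/655270) = 247/29785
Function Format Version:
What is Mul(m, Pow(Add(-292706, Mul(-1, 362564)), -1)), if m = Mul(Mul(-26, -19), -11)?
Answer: Rational(247, 29785) ≈ 0.0082928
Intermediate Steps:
m = -5434 (m = Mul(494, -11) = -5434)
Mul(m, Pow(Add(-292706, Mul(-1, 362564)), -1)) = Mul(-5434, Pow(Add(-292706, Mul(-1, 362564)), -1)) = Mul(-5434, Pow(Add(-292706, -362564), -1)) = Mul(-5434, Pow(-655270, -1)) = Mul(-5434, Rational(-1, 655270)) = Rational(247, 29785)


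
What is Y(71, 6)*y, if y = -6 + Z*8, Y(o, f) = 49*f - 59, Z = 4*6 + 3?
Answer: 49350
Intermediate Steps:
Z = 27 (Z = 24 + 3 = 27)
Y(o, f) = -59 + 49*f
y = 210 (y = -6 + 27*8 = -6 + 216 = 210)
Y(71, 6)*y = (-59 + 49*6)*210 = (-59 + 294)*210 = 235*210 = 49350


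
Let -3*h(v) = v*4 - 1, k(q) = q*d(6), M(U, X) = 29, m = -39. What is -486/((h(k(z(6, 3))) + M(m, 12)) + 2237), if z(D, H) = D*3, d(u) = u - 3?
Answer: -1458/6583 ≈ -0.22148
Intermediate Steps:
d(u) = -3 + u
z(D, H) = 3*D
k(q) = 3*q (k(q) = q*(-3 + 6) = q*3 = 3*q)
h(v) = 1/3 - 4*v/3 (h(v) = -(v*4 - 1)/3 = -(4*v - 1)/3 = -(-1 + 4*v)/3 = 1/3 - 4*v/3)
-486/((h(k(z(6, 3))) + M(m, 12)) + 2237) = -486/(((1/3 - 4*3*6) + 29) + 2237) = -486/(((1/3 - 4*18) + 29) + 2237) = -486/(((1/3 - 4/3*54) + 29) + 2237) = -486/(((1/3 - 72) + 29) + 2237) = -486/((-215/3 + 29) + 2237) = -486/(-128/3 + 2237) = -486/6583/3 = -486*3/6583 = -1458/6583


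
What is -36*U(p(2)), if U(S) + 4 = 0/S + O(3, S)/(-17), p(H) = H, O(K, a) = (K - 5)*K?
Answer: 2232/17 ≈ 131.29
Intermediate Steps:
O(K, a) = K*(-5 + K) (O(K, a) = (-5 + K)*K = K*(-5 + K))
U(S) = -62/17 (U(S) = -4 + (0/S + (3*(-5 + 3))/(-17)) = -4 + (0 + (3*(-2))*(-1/17)) = -4 + (0 - 6*(-1/17)) = -4 + (0 + 6/17) = -4 + 6/17 = -62/17)
-36*U(p(2)) = -36*(-62/17) = 2232/17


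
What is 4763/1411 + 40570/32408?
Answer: 105801787/22863844 ≈ 4.6275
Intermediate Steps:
4763/1411 + 40570/32408 = 4763*(1/1411) + 40570*(1/32408) = 4763/1411 + 20285/16204 = 105801787/22863844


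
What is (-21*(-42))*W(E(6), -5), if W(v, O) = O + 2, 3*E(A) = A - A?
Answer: -2646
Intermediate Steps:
E(A) = 0 (E(A) = (A - A)/3 = (⅓)*0 = 0)
W(v, O) = 2 + O
(-21*(-42))*W(E(6), -5) = (-21*(-42))*(2 - 5) = 882*(-3) = -2646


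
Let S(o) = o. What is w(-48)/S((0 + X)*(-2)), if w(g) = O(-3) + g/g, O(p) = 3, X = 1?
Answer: -2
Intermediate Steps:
w(g) = 4 (w(g) = 3 + g/g = 3 + 1 = 4)
w(-48)/S((0 + X)*(-2)) = 4/(((0 + 1)*(-2))) = 4/((1*(-2))) = 4/(-2) = 4*(-1/2) = -2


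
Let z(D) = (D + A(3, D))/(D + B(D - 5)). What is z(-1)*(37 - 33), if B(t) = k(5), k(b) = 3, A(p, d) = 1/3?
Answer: -4/3 ≈ -1.3333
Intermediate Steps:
A(p, d) = ⅓
B(t) = 3
z(D) = (⅓ + D)/(3 + D) (z(D) = (D + ⅓)/(D + 3) = (⅓ + D)/(3 + D))
z(-1)*(37 - 33) = ((⅓ - 1)/(3 - 1))*(37 - 33) = (-⅔/2)*4 = ((½)*(-⅔))*4 = -⅓*4 = -4/3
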